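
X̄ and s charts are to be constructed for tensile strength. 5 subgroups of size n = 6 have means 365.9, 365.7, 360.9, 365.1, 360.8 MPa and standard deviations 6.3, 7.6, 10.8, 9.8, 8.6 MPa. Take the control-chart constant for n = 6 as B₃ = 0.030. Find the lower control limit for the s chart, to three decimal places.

s̄ = (6.3 + 7.6 + 10.8 + 9.8 + 8.6) / 5 = 8.6200
LCL_s = B₃·s̄ = 0.030 × 8.6200 = 0.2586

0.259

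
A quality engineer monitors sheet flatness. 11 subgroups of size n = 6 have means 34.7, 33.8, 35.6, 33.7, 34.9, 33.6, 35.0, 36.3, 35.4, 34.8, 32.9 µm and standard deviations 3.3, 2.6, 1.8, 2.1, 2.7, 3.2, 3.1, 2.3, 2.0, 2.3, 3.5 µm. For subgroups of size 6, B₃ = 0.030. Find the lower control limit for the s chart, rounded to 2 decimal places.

s̄ = (3.3 + 2.6 + 1.8 + 2.1 + 2.7 + 3.2 + 3.1 + 2.3 + 2.0 + 2.3 + 3.5) / 11 = 2.6273
LCL_s = B₃·s̄ = 0.030 × 2.6273 = 0.0788

0.08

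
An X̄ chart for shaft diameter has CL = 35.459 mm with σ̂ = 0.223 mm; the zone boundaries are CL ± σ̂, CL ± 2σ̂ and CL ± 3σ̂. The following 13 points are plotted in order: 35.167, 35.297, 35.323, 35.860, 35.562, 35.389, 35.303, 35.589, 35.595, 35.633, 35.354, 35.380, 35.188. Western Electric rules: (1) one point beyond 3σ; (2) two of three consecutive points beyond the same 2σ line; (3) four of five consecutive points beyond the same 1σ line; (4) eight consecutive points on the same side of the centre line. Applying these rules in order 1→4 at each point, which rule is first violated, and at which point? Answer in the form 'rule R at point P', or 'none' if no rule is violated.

Zone of each point (C = within 1σ̂, B = 1σ̂–2σ̂, A = 2σ̂–3σ̂, * = beyond 3σ̂; sign = side of CL): 1:-B, 2:-C, 3:-C, 4:+B, 5:+C, 6:-C, 7:-C, 8:+C, 9:+C, 10:+C, 11:-C, 12:-C, 13:-B
No rule fires across all 13 points.

none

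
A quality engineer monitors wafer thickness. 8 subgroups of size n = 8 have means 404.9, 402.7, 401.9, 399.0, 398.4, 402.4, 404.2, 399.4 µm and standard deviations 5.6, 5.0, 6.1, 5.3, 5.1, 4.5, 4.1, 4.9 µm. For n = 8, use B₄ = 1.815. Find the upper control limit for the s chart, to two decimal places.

9.21

s̄ = (5.6 + 5.0 + 6.1 + 5.3 + 5.1 + 4.5 + 4.1 + 4.9) / 8 = 5.0750
UCL_s = B₄·s̄ = 1.815 × 5.0750 = 9.2111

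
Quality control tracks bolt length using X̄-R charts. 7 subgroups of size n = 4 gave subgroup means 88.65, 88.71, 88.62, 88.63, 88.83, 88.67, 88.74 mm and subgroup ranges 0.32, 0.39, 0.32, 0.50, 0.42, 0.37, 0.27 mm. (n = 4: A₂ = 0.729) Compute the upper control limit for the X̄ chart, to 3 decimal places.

X̄̄ = (88.65 + 88.71 + 88.62 + 88.63 + 88.83 + 88.67 + 88.74) / 7 = 620.8500 / 7 = 88.6929
R̄ = (0.32 + 0.39 + 0.32 + 0.50 + 0.42 + 0.37 + 0.27) / 7 = 2.5900 / 7 = 0.3700
UCL = X̄̄ + A₂·R̄ = 88.6929 + 0.729 × 0.3700 = 88.9626

88.963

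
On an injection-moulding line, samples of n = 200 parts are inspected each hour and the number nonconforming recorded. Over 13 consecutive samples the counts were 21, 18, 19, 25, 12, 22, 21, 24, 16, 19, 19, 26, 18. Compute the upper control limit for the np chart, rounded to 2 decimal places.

32.73

p̄ = Σdᵢ / (k·n) = 260 / (13 × 200) = 0.10000
UCL = np̄ + 3·√(np̄(1−p̄)) = 20.0000 + 3 × √(20.0000×0.90000) = 20.0000 + 3 × 4.2426 = 32.7279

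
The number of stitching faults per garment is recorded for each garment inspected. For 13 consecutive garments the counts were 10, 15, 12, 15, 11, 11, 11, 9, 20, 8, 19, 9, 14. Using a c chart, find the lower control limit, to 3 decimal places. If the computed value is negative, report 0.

1.960

c̄ = (10 + 15 + 12 + 15 + 11 + 11 + 11 + 9 + 20 + 8 + 19 + 9 + 14) / 13 = 164 / 13 = 12.6154
LCL = c̄ − 3√c̄ = 12.6154 − 3 × 3.5518 = 1.9599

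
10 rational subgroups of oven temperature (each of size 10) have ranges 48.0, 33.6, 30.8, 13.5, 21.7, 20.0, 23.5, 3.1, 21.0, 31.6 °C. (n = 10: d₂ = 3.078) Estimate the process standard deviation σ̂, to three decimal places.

R̄ = (48.0 + 33.6 + 30.8 + 13.5 + 21.7 + 20.0 + 23.5 + 3.1 + 21.0 + 31.6) / 10 = 24.6800
σ̂ = R̄ / d₂ = 24.6800 / 3.078 = 8.0182

8.018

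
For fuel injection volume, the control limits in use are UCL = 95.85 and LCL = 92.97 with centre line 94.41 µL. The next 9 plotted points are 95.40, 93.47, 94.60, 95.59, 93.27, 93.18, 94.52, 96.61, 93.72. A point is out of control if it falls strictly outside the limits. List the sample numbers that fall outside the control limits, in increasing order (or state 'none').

8

Compare each point to [92.97, 95.85]: sample 8 = 96.61 > UCL.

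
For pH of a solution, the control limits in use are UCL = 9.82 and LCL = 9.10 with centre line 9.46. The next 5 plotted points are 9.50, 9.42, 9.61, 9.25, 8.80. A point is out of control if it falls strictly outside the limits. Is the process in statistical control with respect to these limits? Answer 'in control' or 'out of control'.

out of control

Compare each point to [9.10, 9.82]: sample 5 = 8.80 < LCL.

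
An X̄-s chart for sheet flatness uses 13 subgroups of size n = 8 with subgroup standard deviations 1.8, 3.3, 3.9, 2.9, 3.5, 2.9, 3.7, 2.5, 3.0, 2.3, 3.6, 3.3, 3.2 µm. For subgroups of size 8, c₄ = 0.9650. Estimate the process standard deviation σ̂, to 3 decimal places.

s̄ = (1.8 + 3.3 + 3.9 + 2.9 + 3.5 + 2.9 + 3.7 + 2.5 + 3.0 + 2.3 + 3.6 + 3.3 + 3.2) / 13 = 3.0692
σ̂ = s̄ / c₄ = 3.0692 / 0.9650 = 3.1806

3.181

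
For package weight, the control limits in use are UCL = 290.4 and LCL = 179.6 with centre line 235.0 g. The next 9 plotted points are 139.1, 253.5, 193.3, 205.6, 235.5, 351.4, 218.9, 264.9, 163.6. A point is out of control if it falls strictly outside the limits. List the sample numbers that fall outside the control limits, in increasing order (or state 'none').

1, 6, 9

Compare each point to [179.6, 290.4]: sample 1 = 139.1 < LCL; sample 6 = 351.4 > UCL; sample 9 = 163.6 < LCL.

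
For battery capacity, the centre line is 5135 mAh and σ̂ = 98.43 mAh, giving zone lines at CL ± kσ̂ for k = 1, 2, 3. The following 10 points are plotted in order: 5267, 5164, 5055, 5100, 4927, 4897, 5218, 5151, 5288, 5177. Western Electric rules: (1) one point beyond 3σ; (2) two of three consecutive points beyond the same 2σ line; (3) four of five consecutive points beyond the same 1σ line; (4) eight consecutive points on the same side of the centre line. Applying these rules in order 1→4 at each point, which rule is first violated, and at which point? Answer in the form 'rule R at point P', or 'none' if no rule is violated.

rule 2 at point 6

Zone of each point (C = within 1σ̂, B = 1σ̂–2σ̂, A = 2σ̂–3σ̂, * = beyond 3σ̂; sign = side of CL): 1:+B, 2:+C, 3:-C, 4:-C, 5:-A, 6:-A, 7:+C, 8:+C, 9:+B, 10:+C
Rule 2 (two of three consecutive points beyond the same 2σ limit) is satisfied at point 6.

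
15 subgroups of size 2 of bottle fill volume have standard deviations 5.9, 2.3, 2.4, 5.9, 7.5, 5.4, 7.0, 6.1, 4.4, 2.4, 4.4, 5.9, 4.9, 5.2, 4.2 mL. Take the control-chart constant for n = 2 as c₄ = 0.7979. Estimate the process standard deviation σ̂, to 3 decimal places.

6.175

s̄ = (5.9 + 2.3 + 2.4 + 5.9 + 7.5 + 5.4 + 7.0 + 6.1 + 4.4 + 2.4 + 4.4 + 5.9 + 4.9 + 5.2 + 4.2) / 15 = 4.9267
σ̂ = s̄ / c₄ = 4.9267 / 0.7979 = 6.1745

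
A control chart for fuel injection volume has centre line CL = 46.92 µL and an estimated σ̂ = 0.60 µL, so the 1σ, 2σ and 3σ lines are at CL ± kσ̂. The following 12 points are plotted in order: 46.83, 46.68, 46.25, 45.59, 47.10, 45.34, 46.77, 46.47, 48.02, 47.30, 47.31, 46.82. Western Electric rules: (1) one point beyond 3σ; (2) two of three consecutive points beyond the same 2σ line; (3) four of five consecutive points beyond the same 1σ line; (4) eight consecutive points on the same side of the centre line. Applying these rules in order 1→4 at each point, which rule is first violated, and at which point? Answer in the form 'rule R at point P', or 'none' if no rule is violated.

Zone of each point (C = within 1σ̂, B = 1σ̂–2σ̂, A = 2σ̂–3σ̂, * = beyond 3σ̂; sign = side of CL): 1:-C, 2:-C, 3:-B, 4:-A, 5:+C, 6:-A, 7:-C, 8:-C, 9:+B, 10:+C, 11:+C, 12:-C
Rule 2 (two of three consecutive points beyond the same 2σ limit) is satisfied at point 6.

rule 2 at point 6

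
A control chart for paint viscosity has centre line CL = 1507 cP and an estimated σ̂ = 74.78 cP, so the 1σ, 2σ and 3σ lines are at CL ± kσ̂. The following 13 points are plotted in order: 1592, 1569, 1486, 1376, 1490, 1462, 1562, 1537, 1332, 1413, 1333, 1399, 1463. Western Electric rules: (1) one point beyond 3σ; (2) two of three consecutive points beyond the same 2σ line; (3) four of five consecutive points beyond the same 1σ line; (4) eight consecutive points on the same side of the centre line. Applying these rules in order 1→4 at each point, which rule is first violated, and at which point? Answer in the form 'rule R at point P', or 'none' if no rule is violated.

Zone of each point (C = within 1σ̂, B = 1σ̂–2σ̂, A = 2σ̂–3σ̂, * = beyond 3σ̂; sign = side of CL): 1:+B, 2:+C, 3:-C, 4:-B, 5:-C, 6:-C, 7:+C, 8:+C, 9:-A, 10:-B, 11:-A, 12:-B, 13:-C
Rule 2 (two of three consecutive points beyond the same 2σ limit) is satisfied at point 11.

rule 2 at point 11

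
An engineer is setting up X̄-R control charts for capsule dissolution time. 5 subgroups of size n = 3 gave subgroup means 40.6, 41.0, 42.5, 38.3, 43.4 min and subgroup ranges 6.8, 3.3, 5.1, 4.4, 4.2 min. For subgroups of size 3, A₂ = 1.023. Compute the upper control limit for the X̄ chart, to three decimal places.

X̄̄ = (40.6 + 41.0 + 42.5 + 38.3 + 43.4) / 5 = 205.8000 / 5 = 41.1600
R̄ = (6.8 + 3.3 + 5.1 + 4.4 + 4.2) / 5 = 23.8000 / 5 = 4.7600
UCL = X̄̄ + A₂·R̄ = 41.1600 + 1.023 × 4.7600 = 46.0295

46.029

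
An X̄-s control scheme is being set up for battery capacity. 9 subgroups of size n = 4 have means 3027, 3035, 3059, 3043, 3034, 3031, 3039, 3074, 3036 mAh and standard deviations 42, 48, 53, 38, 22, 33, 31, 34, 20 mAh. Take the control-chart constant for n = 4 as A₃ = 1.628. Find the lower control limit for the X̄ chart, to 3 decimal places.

X̄̄ = (3027 + 3035 + 3059 + 3043 + 3034 + 3031 + 3039 + 3074 + 3036) / 9 = 3042.0000
s̄ = (42 + 48 + 53 + 38 + 22 + 33 + 31 + 34 + 20) / 9 = 35.6667
LCL = X̄̄ − A₃·s̄ = 3042.0000 − 1.628 × 35.6667 = 2983.9347

2983.935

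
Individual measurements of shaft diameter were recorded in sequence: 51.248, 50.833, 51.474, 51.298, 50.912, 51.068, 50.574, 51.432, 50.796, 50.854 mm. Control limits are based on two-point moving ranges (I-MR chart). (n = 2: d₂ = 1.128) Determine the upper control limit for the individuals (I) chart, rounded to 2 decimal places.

52.18

X̄ = (51.248 + 50.833 + 51.474 + 51.298 + 50.912 + 51.068 + 50.574 + 51.432 + 50.796 + 50.854) / 10 = 51.0489
Moving ranges: 0.415, 0.641, 0.176, 0.386, 0.156, 0.494, 0.858, 0.636, 0.058; M̄R̄ = 3.8200 / 9 = 0.4244
UCL = X̄ + 3·M̄R̄/d₂ = 51.0489 + 3 × 0.4244 / 1.128 = 52.1777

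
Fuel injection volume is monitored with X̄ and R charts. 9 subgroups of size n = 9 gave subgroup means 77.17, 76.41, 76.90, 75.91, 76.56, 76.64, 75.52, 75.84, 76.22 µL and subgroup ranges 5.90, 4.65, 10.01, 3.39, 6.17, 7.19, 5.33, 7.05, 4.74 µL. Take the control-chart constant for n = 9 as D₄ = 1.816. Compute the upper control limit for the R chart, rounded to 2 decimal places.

10.98

R̄ = (5.90 + 4.65 + 10.01 + 3.39 + 6.17 + 7.19 + 5.33 + 7.05 + 4.74) / 9 = 54.4300 / 9 = 6.0478
UCL_R = D₄·R̄ = 1.816 × 6.0478 = 10.9828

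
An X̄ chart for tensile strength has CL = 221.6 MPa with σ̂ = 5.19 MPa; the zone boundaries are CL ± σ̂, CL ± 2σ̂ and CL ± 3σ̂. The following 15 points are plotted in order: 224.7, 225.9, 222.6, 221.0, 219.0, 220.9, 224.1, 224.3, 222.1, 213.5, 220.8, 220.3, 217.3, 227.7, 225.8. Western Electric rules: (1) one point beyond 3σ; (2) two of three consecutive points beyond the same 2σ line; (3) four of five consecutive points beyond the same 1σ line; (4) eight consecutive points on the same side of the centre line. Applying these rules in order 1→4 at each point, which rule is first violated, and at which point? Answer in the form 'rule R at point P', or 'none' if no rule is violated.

none

Zone of each point (C = within 1σ̂, B = 1σ̂–2σ̂, A = 2σ̂–3σ̂, * = beyond 3σ̂; sign = side of CL): 1:+C, 2:+C, 3:+C, 4:-C, 5:-C, 6:-C, 7:+C, 8:+C, 9:+C, 10:-B, 11:-C, 12:-C, 13:-C, 14:+B, 15:+C
No rule fires across all 15 points.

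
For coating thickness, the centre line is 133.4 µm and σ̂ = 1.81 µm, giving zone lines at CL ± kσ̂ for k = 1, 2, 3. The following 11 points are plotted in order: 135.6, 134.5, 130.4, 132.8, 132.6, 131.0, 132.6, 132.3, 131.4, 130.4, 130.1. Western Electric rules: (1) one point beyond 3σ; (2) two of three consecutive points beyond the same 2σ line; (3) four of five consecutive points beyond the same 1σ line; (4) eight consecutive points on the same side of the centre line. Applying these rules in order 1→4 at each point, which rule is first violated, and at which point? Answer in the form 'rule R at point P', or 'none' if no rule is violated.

Zone of each point (C = within 1σ̂, B = 1σ̂–2σ̂, A = 2σ̂–3σ̂, * = beyond 3σ̂; sign = side of CL): 1:+B, 2:+C, 3:-B, 4:-C, 5:-C, 6:-B, 7:-C, 8:-C, 9:-B, 10:-B, 11:-B
Rule 4 (eight consecutive points on the same side of the centre line) is satisfied at point 10.

rule 4 at point 10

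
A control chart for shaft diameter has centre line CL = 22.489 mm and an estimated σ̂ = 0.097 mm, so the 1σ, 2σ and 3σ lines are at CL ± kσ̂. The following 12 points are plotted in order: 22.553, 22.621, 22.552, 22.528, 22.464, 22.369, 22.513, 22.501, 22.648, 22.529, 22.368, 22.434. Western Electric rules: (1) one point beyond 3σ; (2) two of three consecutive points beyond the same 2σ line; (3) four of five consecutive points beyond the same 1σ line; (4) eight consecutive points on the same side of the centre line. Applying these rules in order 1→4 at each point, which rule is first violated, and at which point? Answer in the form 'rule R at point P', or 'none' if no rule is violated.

none

Zone of each point (C = within 1σ̂, B = 1σ̂–2σ̂, A = 2σ̂–3σ̂, * = beyond 3σ̂; sign = side of CL): 1:+C, 2:+B, 3:+C, 4:+C, 5:-C, 6:-B, 7:+C, 8:+C, 9:+B, 10:+C, 11:-B, 12:-C
No rule fires across all 12 points.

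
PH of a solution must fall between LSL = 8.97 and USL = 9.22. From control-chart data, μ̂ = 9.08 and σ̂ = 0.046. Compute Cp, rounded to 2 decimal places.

Cp = (USL − LSL) / (6σ̂) = (9.22 − 8.97) / (6 × 0.046) = 0.2500 / 0.2760 = 0.9058

0.91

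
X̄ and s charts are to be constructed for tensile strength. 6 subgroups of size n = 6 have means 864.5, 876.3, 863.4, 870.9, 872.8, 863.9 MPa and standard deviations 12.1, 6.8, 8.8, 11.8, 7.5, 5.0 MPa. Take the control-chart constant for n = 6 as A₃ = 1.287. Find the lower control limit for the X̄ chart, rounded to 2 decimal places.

X̄̄ = (864.5 + 876.3 + 863.4 + 870.9 + 872.8 + 863.9) / 6 = 868.6333
s̄ = (12.1 + 6.8 + 8.8 + 11.8 + 7.5 + 5.0) / 6 = 8.6667
LCL = X̄̄ − A₃·s̄ = 868.6333 − 1.287 × 8.6667 = 857.4793

857.48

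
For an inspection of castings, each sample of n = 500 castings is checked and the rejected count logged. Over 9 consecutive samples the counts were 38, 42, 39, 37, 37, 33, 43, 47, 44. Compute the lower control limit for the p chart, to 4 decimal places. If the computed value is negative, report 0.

p̄ = Σdᵢ / (k·n) = 360 / (9 × 500) = 0.08000
LCL = p̄ − 3·√(p̄(1−p̄)/n) = 0.08000 − 3 × 0.01213 = 0.04360

0.0436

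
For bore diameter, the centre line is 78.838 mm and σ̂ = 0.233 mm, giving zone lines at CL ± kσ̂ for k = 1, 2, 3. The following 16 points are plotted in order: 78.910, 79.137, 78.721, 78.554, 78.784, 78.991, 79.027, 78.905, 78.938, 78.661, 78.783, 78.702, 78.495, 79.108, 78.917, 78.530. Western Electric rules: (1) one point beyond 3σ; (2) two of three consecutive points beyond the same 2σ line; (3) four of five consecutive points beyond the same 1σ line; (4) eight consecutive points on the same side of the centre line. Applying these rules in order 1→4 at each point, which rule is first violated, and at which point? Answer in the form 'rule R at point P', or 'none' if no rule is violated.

Zone of each point (C = within 1σ̂, B = 1σ̂–2σ̂, A = 2σ̂–3σ̂, * = beyond 3σ̂; sign = side of CL): 1:+C, 2:+B, 3:-C, 4:-B, 5:-C, 6:+C, 7:+C, 8:+C, 9:+C, 10:-C, 11:-C, 12:-C, 13:-B, 14:+B, 15:+C, 16:-B
No rule fires across all 16 points.

none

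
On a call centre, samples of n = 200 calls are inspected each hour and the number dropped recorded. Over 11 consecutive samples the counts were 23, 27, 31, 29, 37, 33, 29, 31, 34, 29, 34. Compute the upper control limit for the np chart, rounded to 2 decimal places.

p̄ = Σdᵢ / (k·n) = 337 / (11 × 200) = 0.15318
UCL = np̄ + 3·√(np̄(1−p̄)) = 30.6364 + 3 × √(30.6364×0.84682) = 30.6364 + 3 × 5.0935 = 45.9168

45.92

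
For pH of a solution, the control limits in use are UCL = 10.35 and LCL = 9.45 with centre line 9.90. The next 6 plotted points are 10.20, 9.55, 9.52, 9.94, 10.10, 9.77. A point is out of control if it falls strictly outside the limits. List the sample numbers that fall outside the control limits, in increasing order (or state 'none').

none

All 6 points lie within [9.45, 10.35].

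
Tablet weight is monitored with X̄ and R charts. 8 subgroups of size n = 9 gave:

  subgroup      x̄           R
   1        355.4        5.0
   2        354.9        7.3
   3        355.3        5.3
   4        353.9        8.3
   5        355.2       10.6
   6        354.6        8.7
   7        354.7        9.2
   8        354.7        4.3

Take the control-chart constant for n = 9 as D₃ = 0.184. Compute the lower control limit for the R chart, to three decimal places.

1.350

R̄ = (5.0 + 7.3 + 5.3 + 8.3 + 10.6 + 8.7 + 9.2 + 4.3) / 8 = 58.7000 / 8 = 7.3375
LCL_R = D₃·R̄ = 0.184 × 7.3375 = 1.3501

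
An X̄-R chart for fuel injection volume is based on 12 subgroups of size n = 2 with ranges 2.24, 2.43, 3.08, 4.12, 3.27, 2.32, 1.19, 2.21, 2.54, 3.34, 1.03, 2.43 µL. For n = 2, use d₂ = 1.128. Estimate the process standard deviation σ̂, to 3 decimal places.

2.231

R̄ = (2.24 + 2.43 + 3.08 + 4.12 + 3.27 + 2.32 + 1.19 + 2.21 + 2.54 + 3.34 + 1.03 + 2.43) / 12 = 2.5167
σ̂ = R̄ / d₂ = 2.5167 / 1.128 = 2.2311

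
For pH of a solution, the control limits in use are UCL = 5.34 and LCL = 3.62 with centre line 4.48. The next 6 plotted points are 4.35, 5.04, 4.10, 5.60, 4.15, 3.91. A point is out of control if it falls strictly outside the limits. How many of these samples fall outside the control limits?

Compare each point to [3.62, 5.34]: sample 4 = 5.60 > UCL.

1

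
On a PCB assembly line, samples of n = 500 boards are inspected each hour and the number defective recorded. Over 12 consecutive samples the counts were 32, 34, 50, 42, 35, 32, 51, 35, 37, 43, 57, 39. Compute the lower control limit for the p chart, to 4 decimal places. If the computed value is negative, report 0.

p̄ = Σdᵢ / (k·n) = 487 / (12 × 500) = 0.08117
LCL = p̄ − 3·√(p̄(1−p̄)/n) = 0.08117 − 3 × 0.01221 = 0.04453

0.0445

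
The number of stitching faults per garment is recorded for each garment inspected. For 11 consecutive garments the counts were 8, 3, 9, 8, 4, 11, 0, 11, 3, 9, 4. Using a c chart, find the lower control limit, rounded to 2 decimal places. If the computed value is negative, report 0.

c̄ = (8 + 3 + 9 + 8 + 4 + 11 + 0 + 11 + 3 + 9 + 4) / 11 = 70 / 11 = 6.3636
LCL = c̄ − 3√c̄ = 6.3636 − 3 × 2.5226 = -1.2042 → 0 (cannot be negative)

0.00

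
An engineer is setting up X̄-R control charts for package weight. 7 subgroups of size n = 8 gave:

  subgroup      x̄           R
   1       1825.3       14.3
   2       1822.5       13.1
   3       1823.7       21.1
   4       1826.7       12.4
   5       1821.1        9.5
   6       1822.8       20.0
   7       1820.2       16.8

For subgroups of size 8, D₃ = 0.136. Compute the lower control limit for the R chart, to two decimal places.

2.08

R̄ = (14.3 + 13.1 + 21.1 + 12.4 + 9.5 + 20.0 + 16.8) / 7 = 107.2000 / 7 = 15.3143
LCL_R = D₃·R̄ = 0.136 × 15.3143 = 2.0827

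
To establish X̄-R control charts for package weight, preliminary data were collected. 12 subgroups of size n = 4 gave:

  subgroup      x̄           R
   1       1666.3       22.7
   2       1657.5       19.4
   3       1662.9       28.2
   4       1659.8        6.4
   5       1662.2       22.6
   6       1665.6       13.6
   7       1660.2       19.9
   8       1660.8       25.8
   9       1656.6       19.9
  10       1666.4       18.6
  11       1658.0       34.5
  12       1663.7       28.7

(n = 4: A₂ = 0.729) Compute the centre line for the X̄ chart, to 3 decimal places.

1661.667

X̄̄ = (1666.3 + 1657.5 + 1662.9 + 1659.8 + 1662.2 + 1665.6 + 1660.2 + 1660.8 + 1656.6 + 1666.4 + 1658.0 + 1663.7) / 12 = 19940.0000 / 12 = 1661.6667
CL = X̄̄ = 1661.6667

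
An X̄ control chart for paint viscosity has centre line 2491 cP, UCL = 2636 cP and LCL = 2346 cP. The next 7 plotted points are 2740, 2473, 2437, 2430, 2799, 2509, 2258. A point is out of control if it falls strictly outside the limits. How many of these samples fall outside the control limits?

Compare each point to [2346, 2636]: sample 1 = 2740 > UCL; sample 5 = 2799 > UCL; sample 7 = 2258 < LCL.

3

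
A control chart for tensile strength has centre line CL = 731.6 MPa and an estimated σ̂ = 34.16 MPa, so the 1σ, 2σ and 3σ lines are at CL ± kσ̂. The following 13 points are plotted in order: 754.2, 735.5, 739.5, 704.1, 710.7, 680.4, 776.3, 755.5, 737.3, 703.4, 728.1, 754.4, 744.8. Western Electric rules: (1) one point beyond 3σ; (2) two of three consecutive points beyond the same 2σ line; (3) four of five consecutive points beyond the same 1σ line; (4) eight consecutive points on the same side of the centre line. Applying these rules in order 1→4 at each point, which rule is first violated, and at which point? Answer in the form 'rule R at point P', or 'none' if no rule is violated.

none

Zone of each point (C = within 1σ̂, B = 1σ̂–2σ̂, A = 2σ̂–3σ̂, * = beyond 3σ̂; sign = side of CL): 1:+C, 2:+C, 3:+C, 4:-C, 5:-C, 6:-B, 7:+B, 8:+C, 9:+C, 10:-C, 11:-C, 12:+C, 13:+C
No rule fires across all 13 points.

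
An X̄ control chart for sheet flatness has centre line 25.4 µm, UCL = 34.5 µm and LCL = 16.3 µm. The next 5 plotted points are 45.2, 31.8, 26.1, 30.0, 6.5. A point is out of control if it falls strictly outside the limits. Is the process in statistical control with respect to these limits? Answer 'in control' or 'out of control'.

out of control

Compare each point to [16.3, 34.5]: sample 1 = 45.2 > UCL; sample 5 = 6.5 < LCL.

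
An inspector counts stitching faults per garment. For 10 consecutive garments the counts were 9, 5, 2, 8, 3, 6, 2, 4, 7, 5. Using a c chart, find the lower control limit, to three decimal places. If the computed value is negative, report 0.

c̄ = (9 + 5 + 2 + 8 + 3 + 6 + 2 + 4 + 7 + 5) / 10 = 51 / 10 = 5.1000
LCL = c̄ − 3√c̄ = 5.1000 − 3 × 2.2583 = -1.6750 → 0 (cannot be negative)

0.000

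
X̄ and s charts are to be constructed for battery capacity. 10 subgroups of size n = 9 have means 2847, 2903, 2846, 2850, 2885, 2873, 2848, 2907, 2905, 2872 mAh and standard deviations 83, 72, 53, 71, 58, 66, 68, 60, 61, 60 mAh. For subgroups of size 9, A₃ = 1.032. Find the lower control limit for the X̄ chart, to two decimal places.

X̄̄ = (2847 + 2903 + 2846 + 2850 + 2885 + 2873 + 2848 + 2907 + 2905 + 2872) / 10 = 2873.6000
s̄ = (83 + 72 + 53 + 71 + 58 + 66 + 68 + 60 + 61 + 60) / 10 = 65.2000
LCL = X̄̄ − A₃·s̄ = 2873.6000 − 1.032 × 65.2000 = 2806.3136

2806.31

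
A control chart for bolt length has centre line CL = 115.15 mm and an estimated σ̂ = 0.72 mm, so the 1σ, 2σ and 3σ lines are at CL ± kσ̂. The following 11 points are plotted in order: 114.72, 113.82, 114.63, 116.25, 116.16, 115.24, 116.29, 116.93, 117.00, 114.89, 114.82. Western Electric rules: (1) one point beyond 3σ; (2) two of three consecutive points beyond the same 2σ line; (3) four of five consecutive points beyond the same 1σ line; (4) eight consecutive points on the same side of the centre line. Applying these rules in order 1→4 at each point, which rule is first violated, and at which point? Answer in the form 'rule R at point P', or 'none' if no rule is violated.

Zone of each point (C = within 1σ̂, B = 1σ̂–2σ̂, A = 2σ̂–3σ̂, * = beyond 3σ̂; sign = side of CL): 1:-C, 2:-B, 3:-C, 4:+B, 5:+B, 6:+C, 7:+B, 8:+A, 9:+A, 10:-C, 11:-C
Rule 3 (four of five consecutive points beyond the same 1σ limit) is satisfied at point 8.

rule 3 at point 8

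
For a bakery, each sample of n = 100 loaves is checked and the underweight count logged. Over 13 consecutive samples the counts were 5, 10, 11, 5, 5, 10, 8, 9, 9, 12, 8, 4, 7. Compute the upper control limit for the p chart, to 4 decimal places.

0.1603

p̄ = Σdᵢ / (k·n) = 103 / (13 × 100) = 0.07923
UCL = p̄ + 3·√(p̄(1−p̄)/n) = 0.07923 + 3 × √(0.07923×0.92077/100) = 0.07923 + 3 × 0.02701 = 0.16026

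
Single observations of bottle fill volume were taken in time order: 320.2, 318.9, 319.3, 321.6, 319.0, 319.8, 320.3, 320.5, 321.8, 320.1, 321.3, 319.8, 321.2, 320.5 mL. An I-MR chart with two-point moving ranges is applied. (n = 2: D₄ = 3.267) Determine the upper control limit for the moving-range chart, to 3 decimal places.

3.996

Moving ranges: 1.3, 0.4, 2.3, 2.6, 0.8, 0.5, 0.2, 1.3, 1.7, 1.2, 1.5, 1.4, 0.7; M̄R̄ = 15.9000 / 13 = 1.2231
UCL_MR = D₄·M̄R̄ = 3.267 × 1.2231 = 3.9958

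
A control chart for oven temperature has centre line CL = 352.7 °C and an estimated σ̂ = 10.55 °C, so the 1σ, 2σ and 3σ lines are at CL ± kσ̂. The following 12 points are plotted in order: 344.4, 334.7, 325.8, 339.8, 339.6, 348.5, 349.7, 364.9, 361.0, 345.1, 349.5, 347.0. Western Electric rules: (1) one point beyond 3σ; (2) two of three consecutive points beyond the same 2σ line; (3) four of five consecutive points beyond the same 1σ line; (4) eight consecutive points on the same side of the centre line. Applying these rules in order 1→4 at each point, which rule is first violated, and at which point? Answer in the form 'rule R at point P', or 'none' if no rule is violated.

rule 3 at point 5

Zone of each point (C = within 1σ̂, B = 1σ̂–2σ̂, A = 2σ̂–3σ̂, * = beyond 3σ̂; sign = side of CL): 1:-C, 2:-B, 3:-A, 4:-B, 5:-B, 6:-C, 7:-C, 8:+B, 9:+C, 10:-C, 11:-C, 12:-C
Rule 3 (four of five consecutive points beyond the same 1σ limit) is satisfied at point 5.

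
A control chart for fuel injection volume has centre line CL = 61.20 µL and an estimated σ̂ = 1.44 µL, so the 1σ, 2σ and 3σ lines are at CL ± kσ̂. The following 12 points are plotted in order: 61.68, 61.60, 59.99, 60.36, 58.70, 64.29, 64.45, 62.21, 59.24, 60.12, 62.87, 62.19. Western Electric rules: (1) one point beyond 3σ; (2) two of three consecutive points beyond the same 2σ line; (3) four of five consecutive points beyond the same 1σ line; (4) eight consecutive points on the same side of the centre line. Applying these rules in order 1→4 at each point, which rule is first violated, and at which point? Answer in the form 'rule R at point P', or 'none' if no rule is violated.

rule 2 at point 7

Zone of each point (C = within 1σ̂, B = 1σ̂–2σ̂, A = 2σ̂–3σ̂, * = beyond 3σ̂; sign = side of CL): 1:+C, 2:+C, 3:-C, 4:-C, 5:-B, 6:+A, 7:+A, 8:+C, 9:-B, 10:-C, 11:+B, 12:+C
Rule 2 (two of three consecutive points beyond the same 2σ limit) is satisfied at point 7.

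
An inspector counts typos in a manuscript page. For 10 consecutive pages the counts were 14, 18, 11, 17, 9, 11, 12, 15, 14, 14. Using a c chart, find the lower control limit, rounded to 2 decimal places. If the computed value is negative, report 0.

c̄ = (14 + 18 + 11 + 17 + 9 + 11 + 12 + 15 + 14 + 14) / 10 = 135 / 10 = 13.5000
LCL = c̄ − 3√c̄ = 13.5000 − 3 × 3.6742 = 2.4773

2.48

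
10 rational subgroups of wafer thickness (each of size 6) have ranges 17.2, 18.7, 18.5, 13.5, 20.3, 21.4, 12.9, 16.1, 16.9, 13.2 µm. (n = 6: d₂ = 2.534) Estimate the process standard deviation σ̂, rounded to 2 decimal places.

R̄ = (17.2 + 18.7 + 18.5 + 13.5 + 20.3 + 21.4 + 12.9 + 16.1 + 16.9 + 13.2) / 10 = 16.8700
σ̂ = R̄ / d₂ = 16.8700 / 2.534 = 6.6575

6.66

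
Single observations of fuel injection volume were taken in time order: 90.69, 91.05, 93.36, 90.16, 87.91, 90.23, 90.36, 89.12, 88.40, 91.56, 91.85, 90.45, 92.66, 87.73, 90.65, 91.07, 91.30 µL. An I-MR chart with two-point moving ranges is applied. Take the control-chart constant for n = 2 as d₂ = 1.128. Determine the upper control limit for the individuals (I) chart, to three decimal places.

X̄ = (90.69 + 91.05 + 93.36 + 90.16 + 87.91 + 90.23 + 90.36 + 89.12 + 88.40 + 91.56 + 91.85 + 90.45 + 92.66 + 87.73 + 90.65 + 91.07 + 91.30) / 17 = 90.5029
Moving ranges: 0.36, 2.31, 3.20, 2.25, 2.32, 0.13, 1.24, 0.72, 3.16, 0.29, 1.40, 2.21, 4.93, 2.92, 0.42, 0.23; M̄R̄ = 28.0900 / 16 = 1.7556
UCL = X̄ + 3·M̄R̄/d₂ = 90.5029 + 3 × 1.7556 / 1.128 = 95.1722

95.172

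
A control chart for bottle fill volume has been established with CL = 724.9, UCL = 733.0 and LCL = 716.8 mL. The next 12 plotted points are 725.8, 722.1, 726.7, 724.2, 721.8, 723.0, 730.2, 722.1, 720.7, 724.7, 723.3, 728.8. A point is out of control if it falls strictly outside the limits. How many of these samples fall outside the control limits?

0

All 12 points lie within [716.8, 733.0].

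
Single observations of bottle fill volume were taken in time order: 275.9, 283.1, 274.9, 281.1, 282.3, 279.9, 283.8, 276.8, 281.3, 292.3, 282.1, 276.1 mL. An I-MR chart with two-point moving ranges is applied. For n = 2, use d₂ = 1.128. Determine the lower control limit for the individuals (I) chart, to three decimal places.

X̄ = (275.9 + 283.1 + 274.9 + 281.1 + 282.3 + 279.9 + 283.8 + 276.8 + 281.3 + 292.3 + 282.1 + 276.1) / 12 = 280.8000
Moving ranges: 7.2, 8.2, 6.2, 1.2, 2.4, 3.9, 7.0, 4.5, 11.0, 10.2, 6.0; M̄R̄ = 67.8000 / 11 = 6.1636
LCL = X̄ − 3·M̄R̄/d₂ = 280.8000 − 3 × 6.1636 / 1.128 = 264.4074

264.407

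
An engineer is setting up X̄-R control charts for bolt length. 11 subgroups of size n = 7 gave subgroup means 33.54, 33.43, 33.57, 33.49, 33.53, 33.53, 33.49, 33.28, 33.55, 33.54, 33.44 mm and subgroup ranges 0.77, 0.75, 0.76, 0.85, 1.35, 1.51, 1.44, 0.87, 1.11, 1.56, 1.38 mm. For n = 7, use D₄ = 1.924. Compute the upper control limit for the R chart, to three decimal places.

R̄ = (0.77 + 0.75 + 0.76 + 0.85 + 1.35 + 1.51 + 1.44 + 0.87 + 1.11 + 1.56 + 1.38) / 11 = 12.3500 / 11 = 1.1227
UCL_R = D₄·R̄ = 1.924 × 1.1227 = 2.1601

2.160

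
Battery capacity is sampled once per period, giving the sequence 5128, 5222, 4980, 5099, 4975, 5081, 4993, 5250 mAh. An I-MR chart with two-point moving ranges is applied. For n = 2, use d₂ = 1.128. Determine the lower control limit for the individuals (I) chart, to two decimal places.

4699.66

X̄ = (5128 + 5222 + 4980 + 5099 + 4975 + 5081 + 4993 + 5250) / 8 = 5091.0000
Moving ranges: 94, 242, 119, 124, 106, 88, 257; M̄R̄ = 1030.0000 / 7 = 147.1429
LCL = X̄ − 3·M̄R̄/d₂ = 5091.0000 − 3 × 147.1429 / 1.128 = 4699.6626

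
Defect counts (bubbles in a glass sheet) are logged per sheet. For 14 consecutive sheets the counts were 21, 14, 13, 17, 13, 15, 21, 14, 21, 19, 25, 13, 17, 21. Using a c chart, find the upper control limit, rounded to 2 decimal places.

c̄ = (21 + 14 + 13 + 17 + 13 + 15 + 21 + 14 + 21 + 19 + 25 + 13 + 17 + 21) / 14 = 244 / 14 = 17.4286
UCL = c̄ + 3√c̄ = 17.4286 + 3 × √17.4286 = 17.4286 + 3 × 4.1748 = 29.9528

29.95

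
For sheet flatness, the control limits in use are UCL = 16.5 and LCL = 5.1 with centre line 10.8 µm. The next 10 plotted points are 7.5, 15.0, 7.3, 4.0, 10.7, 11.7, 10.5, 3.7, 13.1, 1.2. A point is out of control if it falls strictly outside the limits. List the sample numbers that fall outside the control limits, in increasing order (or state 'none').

4, 8, 10

Compare each point to [5.1, 16.5]: sample 4 = 4.0 < LCL; sample 8 = 3.7 < LCL; sample 10 = 1.2 < LCL.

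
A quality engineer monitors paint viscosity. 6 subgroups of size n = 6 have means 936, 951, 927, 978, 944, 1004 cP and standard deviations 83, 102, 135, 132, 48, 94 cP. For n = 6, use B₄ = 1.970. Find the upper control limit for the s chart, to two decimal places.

s̄ = (83 + 102 + 135 + 132 + 48 + 94) / 6 = 99.0000
UCL_s = B₄·s̄ = 1.970 × 99.0000 = 195.0300

195.03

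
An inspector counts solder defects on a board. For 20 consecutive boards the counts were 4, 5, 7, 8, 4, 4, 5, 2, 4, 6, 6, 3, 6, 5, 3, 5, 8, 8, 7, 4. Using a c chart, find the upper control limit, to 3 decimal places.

12.041

c̄ = (4 + 5 + 7 + 8 + 4 + 4 + 5 + 2 + 4 + 6 + 6 + 3 + 6 + 5 + 3 + 5 + 8 + 8 + 7 + 4) / 20 = 104 / 20 = 5.2000
UCL = c̄ + 3√c̄ = 5.2000 + 3 × √5.2000 = 5.2000 + 3 × 2.2804 = 12.0411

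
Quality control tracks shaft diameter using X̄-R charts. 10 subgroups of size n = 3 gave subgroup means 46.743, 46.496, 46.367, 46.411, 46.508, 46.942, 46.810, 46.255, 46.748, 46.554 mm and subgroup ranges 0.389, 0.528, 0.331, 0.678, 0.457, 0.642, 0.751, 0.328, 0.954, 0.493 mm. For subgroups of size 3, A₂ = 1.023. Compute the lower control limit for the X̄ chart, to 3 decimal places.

X̄̄ = (46.743 + 46.496 + 46.367 + 46.411 + 46.508 + 46.942 + 46.810 + 46.255 + 46.748 + 46.554) / 10 = 465.8340 / 10 = 46.5834
R̄ = (0.389 + 0.528 + 0.331 + 0.678 + 0.457 + 0.642 + 0.751 + 0.328 + 0.954 + 0.493) / 10 = 5.5510 / 10 = 0.5551
LCL = X̄̄ − A₂·R̄ = 46.5834 − 1.023 × 0.5551 = 46.0155

46.016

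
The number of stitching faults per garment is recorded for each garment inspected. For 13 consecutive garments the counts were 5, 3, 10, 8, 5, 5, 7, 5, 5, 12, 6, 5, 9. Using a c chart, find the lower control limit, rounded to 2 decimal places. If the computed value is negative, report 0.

0.00

c̄ = (5 + 3 + 10 + 8 + 5 + 5 + 7 + 5 + 5 + 12 + 6 + 5 + 9) / 13 = 85 / 13 = 6.5385
LCL = c̄ − 3√c̄ = 6.5385 − 3 × 2.5570 = -1.1327 → 0 (cannot be negative)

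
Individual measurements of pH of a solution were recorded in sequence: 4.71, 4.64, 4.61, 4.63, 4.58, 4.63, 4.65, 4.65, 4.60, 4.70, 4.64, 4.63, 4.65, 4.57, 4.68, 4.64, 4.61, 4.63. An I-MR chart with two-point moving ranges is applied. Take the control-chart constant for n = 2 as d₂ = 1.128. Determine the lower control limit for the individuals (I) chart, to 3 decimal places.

4.517

X̄ = (4.71 + 4.64 + 4.61 + 4.63 + 4.58 + 4.63 + 4.65 + 4.65 + 4.60 + 4.70 + 4.64 + 4.63 + 4.65 + 4.57 + 4.68 + 4.64 + 4.61 + 4.63) / 18 = 4.6361
Moving ranges: 0.07, 0.03, 0.02, 0.05, 0.05, 0.02, 0.00, 0.05, 0.10, 0.06, 0.01, 0.02, 0.08, 0.11, 0.04, 0.03, 0.02; M̄R̄ = 0.7600 / 17 = 0.0447
LCL = X̄ − 3·M̄R̄/d₂ = 4.6361 − 3 × 0.0447 / 1.128 = 4.5172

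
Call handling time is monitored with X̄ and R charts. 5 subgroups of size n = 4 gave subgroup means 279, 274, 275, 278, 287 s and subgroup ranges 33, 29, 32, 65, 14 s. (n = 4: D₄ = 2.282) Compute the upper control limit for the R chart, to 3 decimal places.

78.957

R̄ = (33 + 29 + 32 + 65 + 14) / 5 = 173.0000 / 5 = 34.6000
UCL_R = D₄·R̄ = 2.282 × 34.6000 = 78.9572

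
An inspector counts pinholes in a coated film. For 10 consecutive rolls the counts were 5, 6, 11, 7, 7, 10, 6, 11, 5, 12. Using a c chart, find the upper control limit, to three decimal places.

c̄ = (5 + 6 + 11 + 7 + 7 + 10 + 6 + 11 + 5 + 12) / 10 = 80 / 10 = 8.0000
UCL = c̄ + 3√c̄ = 8.0000 + 3 × √8.0000 = 8.0000 + 3 × 2.8284 = 16.4853

16.485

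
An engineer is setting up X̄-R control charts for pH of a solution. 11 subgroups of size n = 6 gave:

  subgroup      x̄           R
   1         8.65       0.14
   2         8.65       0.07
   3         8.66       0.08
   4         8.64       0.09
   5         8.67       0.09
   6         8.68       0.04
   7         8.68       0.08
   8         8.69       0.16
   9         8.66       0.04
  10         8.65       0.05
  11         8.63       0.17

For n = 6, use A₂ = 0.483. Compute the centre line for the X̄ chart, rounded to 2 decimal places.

X̄̄ = (8.65 + 8.65 + 8.66 + 8.64 + 8.67 + 8.68 + 8.68 + 8.69 + 8.66 + 8.65 + 8.63) / 11 = 95.2600 / 11 = 8.6600
CL = X̄̄ = 8.6600

8.66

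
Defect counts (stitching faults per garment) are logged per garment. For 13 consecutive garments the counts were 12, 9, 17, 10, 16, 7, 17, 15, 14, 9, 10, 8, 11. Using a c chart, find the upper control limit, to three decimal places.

22.282

c̄ = (12 + 9 + 17 + 10 + 16 + 7 + 17 + 15 + 14 + 9 + 10 + 8 + 11) / 13 = 155 / 13 = 11.9231
UCL = c̄ + 3√c̄ = 11.9231 + 3 × √11.9231 = 11.9231 + 3 × 3.4530 = 22.2820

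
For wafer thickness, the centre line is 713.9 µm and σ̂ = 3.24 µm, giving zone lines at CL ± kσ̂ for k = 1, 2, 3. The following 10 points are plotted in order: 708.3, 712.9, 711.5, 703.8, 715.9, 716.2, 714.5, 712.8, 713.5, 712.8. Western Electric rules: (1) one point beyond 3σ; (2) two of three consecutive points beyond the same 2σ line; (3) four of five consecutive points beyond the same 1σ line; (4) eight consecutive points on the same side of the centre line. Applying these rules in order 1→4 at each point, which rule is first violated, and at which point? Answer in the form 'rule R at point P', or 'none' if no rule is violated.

rule 1 at point 4

Zone of each point (C = within 1σ̂, B = 1σ̂–2σ̂, A = 2σ̂–3σ̂, * = beyond 3σ̂; sign = side of CL): 1:-B, 2:-C, 3:-C, 4:-*, 5:+C, 6:+C, 7:+C, 8:-C, 9:-C, 10:-C
Rule 1 (one point beyond the 3σ limits) is satisfied at point 4.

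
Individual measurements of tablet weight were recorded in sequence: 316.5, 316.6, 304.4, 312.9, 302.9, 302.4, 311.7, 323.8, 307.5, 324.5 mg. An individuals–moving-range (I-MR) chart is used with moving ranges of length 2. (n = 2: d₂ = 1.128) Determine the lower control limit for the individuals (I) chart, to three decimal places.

X̄ = (316.5 + 316.6 + 304.4 + 312.9 + 302.9 + 302.4 + 311.7 + 323.8 + 307.5 + 324.5) / 10 = 312.3200
Moving ranges: 0.1, 12.2, 8.5, 10.0, 0.5, 9.3, 12.1, 16.3, 17.0; M̄R̄ = 86.0000 / 9 = 9.5556
LCL = X̄ − 3·M̄R̄/d₂ = 312.3200 − 3 × 9.5556 / 1.128 = 286.9063

286.906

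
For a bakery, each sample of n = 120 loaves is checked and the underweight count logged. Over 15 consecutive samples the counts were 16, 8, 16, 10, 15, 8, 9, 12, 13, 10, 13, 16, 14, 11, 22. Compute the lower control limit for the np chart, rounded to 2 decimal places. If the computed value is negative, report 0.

p̄ = Σdᵢ / (k·n) = 193 / (15 × 120) = 0.10722
LCL = np̄ − 3·√(np̄(1−p̄)) = 12.8667 − 3 × 3.3893 = 2.6989

2.70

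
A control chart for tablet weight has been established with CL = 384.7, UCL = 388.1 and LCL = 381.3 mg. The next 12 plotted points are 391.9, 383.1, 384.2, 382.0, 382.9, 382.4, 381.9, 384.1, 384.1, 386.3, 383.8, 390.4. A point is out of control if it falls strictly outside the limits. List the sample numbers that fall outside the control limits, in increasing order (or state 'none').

Compare each point to [381.3, 388.1]: sample 1 = 391.9 > UCL; sample 12 = 390.4 > UCL.

1, 12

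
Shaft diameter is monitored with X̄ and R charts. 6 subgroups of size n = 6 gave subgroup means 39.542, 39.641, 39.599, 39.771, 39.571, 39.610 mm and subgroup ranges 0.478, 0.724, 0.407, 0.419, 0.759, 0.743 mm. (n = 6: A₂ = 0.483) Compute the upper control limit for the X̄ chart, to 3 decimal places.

X̄̄ = (39.542 + 39.641 + 39.599 + 39.771 + 39.571 + 39.610) / 6 = 237.7340 / 6 = 39.6223
R̄ = (0.478 + 0.724 + 0.407 + 0.419 + 0.759 + 0.743) / 6 = 3.5300 / 6 = 0.5883
UCL = X̄̄ + A₂·R̄ = 39.6223 + 0.483 × 0.5883 = 39.9065

39.906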